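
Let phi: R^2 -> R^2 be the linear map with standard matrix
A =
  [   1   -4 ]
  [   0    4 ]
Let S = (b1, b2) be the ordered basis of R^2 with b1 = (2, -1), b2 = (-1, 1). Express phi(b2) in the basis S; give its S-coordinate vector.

Compute phi(b2) = A b2 = (-5, 4) in standard coordinates.
Then write this in S-coordinates: solve for y in y_1 b1 + y_2 b2 = (-5, 4).
This gives y = (-1, 3), which is column 2 of [phi]_S.

(-1, 3)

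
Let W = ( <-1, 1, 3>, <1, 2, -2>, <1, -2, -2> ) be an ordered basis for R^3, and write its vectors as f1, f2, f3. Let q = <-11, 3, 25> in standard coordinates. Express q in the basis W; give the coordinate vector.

<3, -4, -4>

We seek scalars with c_1 f1 + ... + c_3 f3 = q; equivalently solve M c = q where the columns of M are f1, ..., f3.
Solving this 3x3 system gives c = (3, -4, -4).
Check: 3f1 - 4f2 - 4f3 = <-11, 3, 25>.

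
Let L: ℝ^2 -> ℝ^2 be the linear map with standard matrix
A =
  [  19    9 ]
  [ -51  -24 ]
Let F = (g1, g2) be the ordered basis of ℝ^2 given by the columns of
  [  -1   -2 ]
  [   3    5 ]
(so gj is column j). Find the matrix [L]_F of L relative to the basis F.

[[-2, -1], [-3, -3]]

With P the matrix whose columns are g1, g2, [L]_F = P^(-1) A P.
Column by column: L(g1) = A g1 = <8, -21>; its F-coordinates <-2, -3> give column 1.
Continuing for each basis vector yields [L]_F = [[-2, -1], [-3, -3]].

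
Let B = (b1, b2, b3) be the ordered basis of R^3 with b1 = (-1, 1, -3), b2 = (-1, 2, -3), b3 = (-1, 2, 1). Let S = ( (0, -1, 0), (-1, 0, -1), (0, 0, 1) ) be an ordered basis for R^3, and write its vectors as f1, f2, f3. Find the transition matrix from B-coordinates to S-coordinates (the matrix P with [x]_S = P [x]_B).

[[-1, -2, -2], [1, 1, 1], [-2, -2, 2]]

Let M have columns bj and N have columns fj. Then for every x, N [x]_S = x = M [x]_B, so P = N^(-1) M.
Since det N = -1, N^(-1) has integer entries; multiplying gives P = [[-1, -2, -2], [1, 1, 1], [-2, -2, 2]].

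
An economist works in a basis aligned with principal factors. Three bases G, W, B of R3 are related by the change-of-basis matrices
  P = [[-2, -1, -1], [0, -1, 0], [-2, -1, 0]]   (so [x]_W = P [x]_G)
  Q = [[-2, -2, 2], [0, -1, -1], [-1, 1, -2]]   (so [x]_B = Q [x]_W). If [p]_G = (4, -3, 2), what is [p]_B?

(-2, 2, 20)

First [p]_W = P [p]_G = (-7, 3, -5).
Then [p]_B = Q [p]_W = (-2, 2, 20).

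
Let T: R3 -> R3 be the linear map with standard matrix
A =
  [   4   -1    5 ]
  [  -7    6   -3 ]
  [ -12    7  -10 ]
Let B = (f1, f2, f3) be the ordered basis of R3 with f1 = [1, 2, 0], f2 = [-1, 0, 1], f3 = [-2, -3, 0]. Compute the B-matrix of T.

The j-th column of [T]_B is [T(fj)]_B.
T(f1) = A f1 = [2, 5, 2] = -2f1 + 2f2 - 3f3, so column 1 is [-2, 2, -3].
Repeating for f2, f3 and assembling the columns gives [[-2, -1, -2], [2, 2, 3], [-3, -2, 0]].

[[-2, -1, -2], [2, 2, 3], [-3, -2, 0]]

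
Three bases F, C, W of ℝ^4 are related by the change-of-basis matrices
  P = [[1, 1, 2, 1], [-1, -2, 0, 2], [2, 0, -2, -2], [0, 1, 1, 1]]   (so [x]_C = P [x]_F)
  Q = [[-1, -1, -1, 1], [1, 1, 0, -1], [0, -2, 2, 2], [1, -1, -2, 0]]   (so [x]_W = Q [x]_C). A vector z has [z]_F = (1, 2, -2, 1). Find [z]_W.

(0, -4, 16, -5)

First [z]_C = P [z]_F = (0, -3, 4, 1).
Then [z]_W = Q [z]_C = (0, -4, 16, -5).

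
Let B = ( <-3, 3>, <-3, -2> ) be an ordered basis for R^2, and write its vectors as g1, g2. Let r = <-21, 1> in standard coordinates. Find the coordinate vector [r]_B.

[r]_B is the unique c with M c = r, where M has columns g1, g2.
System: -3c_1 - 3c_2 = -21, 3c_1 - 2c_2 = 1; solving gives c_1 = 3, c_2 = 4.
Check: 3g1 + 4g2 = <-21, 1>.

<3, 4>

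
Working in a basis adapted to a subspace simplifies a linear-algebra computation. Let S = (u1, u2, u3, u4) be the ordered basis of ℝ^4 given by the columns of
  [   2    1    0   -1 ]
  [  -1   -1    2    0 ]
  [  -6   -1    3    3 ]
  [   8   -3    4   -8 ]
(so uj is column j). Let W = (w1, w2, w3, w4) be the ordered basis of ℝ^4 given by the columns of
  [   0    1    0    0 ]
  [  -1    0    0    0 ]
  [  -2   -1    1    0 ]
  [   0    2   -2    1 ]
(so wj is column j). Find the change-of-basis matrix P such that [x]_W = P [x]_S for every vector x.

Take x = uj: its S-coordinates are the j-th standard unit vector, so P e_j — column j of P — equals [uj]_W.
u1 = w1 + 2w2 - 2w3 + 0·w4, giving column 1 = (1, 2, -2, 0); repeating for each j gives P = [[1, 1, -2, 0], [2, 1, 0, -1], [-2, 2, -1, 2], [0, -1, 2, -2]].

[[1, 1, -2, 0], [2, 1, 0, -1], [-2, 2, -1, 2], [0, -1, 2, -2]]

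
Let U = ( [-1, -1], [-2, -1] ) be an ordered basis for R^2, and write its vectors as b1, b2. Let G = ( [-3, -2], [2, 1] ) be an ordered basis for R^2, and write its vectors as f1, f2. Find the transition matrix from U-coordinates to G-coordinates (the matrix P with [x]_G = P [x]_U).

[[1, 0], [1, -1]]

Let M have columns bj and N have columns fj. Then for every x, N [x]_G = x = M [x]_U, so P = N^(-1) M.
Since det N = 1, N^(-1) has integer entries; multiplying gives P = [[1, 0], [1, -1]].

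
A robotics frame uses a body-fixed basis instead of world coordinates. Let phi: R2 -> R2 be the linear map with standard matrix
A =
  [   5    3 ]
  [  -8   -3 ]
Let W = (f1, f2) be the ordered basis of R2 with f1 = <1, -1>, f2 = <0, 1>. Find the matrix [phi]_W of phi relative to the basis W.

[[2, 3], [-3, 0]]

The j-th column of [phi]_W is [phi(fj)]_W.
phi(f1) = A f1 = <2, -5> = 2f1 - 3f2, so column 1 is <2, -3>.
Repeating for f2 and assembling the columns gives [[2, 3], [-3, 0]].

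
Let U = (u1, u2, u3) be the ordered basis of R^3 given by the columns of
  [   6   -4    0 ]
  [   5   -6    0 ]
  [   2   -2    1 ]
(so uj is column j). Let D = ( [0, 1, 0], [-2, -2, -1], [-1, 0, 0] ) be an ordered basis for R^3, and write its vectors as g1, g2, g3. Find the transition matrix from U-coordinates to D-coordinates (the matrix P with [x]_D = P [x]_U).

[[1, -2, -2], [-2, 2, -1], [-2, 0, 2]]

Column j of P is [uj]_D, since P maps U-coordinates to D-coordinates.
Expressing u1 in D: u1 = g1 - 2g2 - 2g3, so column 1 of P is [1, -2, -2].
Doing the same for each uj gives P = [[1, -2, -2], [-2, 2, -1], [-2, 0, 2]].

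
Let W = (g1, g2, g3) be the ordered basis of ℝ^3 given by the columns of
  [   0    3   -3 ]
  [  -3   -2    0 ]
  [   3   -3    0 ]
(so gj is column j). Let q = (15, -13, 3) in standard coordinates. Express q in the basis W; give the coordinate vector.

We seek scalars with c_1 g1 + ... + c_3 g3 = q; equivalently solve M c = q where the columns of M are g1, ..., g3.
Gaussian elimination on [M | q] yields c = (3, 2, -3).
Check: 3g1 + 2g2 - 3g3 = (15, -13, 3).

(3, 2, -3)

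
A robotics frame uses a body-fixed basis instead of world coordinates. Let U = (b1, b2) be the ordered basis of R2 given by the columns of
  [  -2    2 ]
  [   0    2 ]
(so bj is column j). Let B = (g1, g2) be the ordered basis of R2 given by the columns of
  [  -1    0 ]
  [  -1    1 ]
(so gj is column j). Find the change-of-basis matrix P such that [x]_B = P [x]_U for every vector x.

Column j of P is [bj]_B, since P maps U-coordinates to B-coordinates.
Expressing b1 in B: b1 = 2g1 + 2g2, so column 1 of P is [2, 2].
Doing the same for each bj gives P = [[2, -2], [2, 0]].

[[2, -2], [2, 0]]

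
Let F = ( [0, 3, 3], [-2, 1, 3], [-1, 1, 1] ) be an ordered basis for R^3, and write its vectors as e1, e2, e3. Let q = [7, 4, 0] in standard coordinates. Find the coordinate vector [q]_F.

[3, -2, -3]

Write q = c_1 e1 + ... + c_3 e3 and solve for the c_i.
Gaussian elimination on [M | q] yields c = (3, -2, -3).
Check: 3e1 - 2e2 - 3e3 = [7, 4, 0].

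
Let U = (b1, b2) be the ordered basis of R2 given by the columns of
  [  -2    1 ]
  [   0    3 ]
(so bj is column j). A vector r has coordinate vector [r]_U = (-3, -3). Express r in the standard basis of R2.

(3, -9)

By definition r = -3b1 - 3b2.
Summing componentwise gives (3, -9).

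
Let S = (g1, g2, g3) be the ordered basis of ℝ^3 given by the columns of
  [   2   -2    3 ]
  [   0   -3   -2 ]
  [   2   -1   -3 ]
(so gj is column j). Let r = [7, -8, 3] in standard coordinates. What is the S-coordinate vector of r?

[4, 2, 1]

We seek scalars with c_1 g1 + ... + c_3 g3 = r; equivalently solve M c = r where the columns of M are g1, ..., g3.
Solving this 3x3 system gives c = (4, 2, 1).
Check: 4g1 + 2g2 + g3 = [7, -8, 3].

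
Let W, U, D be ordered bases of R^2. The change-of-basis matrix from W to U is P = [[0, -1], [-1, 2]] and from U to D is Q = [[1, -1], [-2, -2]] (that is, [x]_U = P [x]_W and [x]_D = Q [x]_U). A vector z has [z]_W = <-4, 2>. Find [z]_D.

<-10, -12>

First [z]_U = P [z]_W = <-2, 8>.
Then [z]_D = Q [z]_U = <-10, -12>.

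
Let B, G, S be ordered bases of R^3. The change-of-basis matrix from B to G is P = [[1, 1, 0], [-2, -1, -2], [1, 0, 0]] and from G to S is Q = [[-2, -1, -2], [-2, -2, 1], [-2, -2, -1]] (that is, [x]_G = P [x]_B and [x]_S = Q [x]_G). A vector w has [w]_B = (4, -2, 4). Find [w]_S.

(2, 28, 20)

First [w]_G = P [w]_B = (2, -14, 4).
Then [w]_S = Q [w]_G = (2, 28, 20).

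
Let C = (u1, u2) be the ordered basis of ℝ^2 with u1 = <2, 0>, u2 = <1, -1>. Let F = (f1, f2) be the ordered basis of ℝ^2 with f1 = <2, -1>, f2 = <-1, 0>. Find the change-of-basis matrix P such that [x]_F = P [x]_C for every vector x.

Column j of P is [uj]_F, since P maps C-coordinates to F-coordinates.
Expressing u1 in F: u1 = 0·f1 - 2f2, so column 1 of P is <0, -2>.
Doing the same for each uj gives P = [[0, 1], [-2, 1]].

[[0, 1], [-2, 1]]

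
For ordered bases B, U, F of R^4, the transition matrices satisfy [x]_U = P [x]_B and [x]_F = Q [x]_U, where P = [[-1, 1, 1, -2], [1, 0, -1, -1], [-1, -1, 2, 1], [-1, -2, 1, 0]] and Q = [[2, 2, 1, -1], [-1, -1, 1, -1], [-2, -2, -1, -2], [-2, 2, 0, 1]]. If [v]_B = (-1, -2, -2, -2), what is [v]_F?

Composing the changes, [v]_F = Q P [v]_B.
Q P = [[0, 3, 1, -5], [0, 0, 1, 4], [3, 3, -4, 5], [3, -4, -3, 2]]; applying this to (-1, -2, -2, -2) gives (2, -10, -11, 7).

(2, -10, -11, 7)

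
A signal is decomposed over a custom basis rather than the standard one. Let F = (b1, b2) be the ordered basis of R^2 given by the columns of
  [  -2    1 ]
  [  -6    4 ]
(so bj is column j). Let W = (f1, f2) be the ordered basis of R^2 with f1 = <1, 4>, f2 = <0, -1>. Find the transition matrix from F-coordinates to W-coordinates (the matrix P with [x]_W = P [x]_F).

Let M have columns bj and N have columns fj. Then for every x, N [x]_W = x = M [x]_F, so P = N^(-1) M.
Since det N = -1, N^(-1) has integer entries; multiplying gives P = [[-2, 1], [-2, 0]].

[[-2, 1], [-2, 0]]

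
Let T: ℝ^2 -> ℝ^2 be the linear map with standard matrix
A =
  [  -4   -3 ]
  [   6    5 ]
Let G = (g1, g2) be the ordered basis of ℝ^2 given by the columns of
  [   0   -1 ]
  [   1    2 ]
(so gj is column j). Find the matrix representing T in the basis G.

[[-1, 0], [3, 2]]

With P the matrix whose columns are g1, g2, [T]_G = P^(-1) A P.
Column by column: T(g1) = A g1 = <-3, 5>; its G-coordinates <-1, 3> give column 1.
Continuing for each basis vector yields [T]_G = [[-1, 0], [3, 2]].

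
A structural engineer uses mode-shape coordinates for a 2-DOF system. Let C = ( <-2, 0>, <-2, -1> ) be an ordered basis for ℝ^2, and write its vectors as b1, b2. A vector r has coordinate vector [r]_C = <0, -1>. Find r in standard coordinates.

<2, 1>

By definition r = 0·b1 - b2.
Summing componentwise gives <2, 1>.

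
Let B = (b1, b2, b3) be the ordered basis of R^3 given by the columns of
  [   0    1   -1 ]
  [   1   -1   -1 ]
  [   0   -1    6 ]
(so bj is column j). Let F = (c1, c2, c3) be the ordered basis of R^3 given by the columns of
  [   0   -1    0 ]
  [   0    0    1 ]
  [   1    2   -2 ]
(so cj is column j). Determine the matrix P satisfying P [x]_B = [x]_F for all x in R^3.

Let M have columns bj and N have columns cj. Then for every x, N [x]_F = x = M [x]_B, so P = N^(-1) M.
Since det N = -1, N^(-1) has integer entries; multiplying gives P = [[2, -1, 2], [0, -1, 1], [1, -1, -1]].

[[2, -1, 2], [0, -1, 1], [1, -1, -1]]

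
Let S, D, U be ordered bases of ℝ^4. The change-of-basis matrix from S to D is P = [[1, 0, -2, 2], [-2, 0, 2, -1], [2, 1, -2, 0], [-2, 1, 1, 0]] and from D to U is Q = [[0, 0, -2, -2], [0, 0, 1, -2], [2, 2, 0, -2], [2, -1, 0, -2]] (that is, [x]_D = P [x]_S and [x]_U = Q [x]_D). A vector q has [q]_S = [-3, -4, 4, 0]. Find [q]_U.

[24, -30, -6, -48]

First [q]_D = P [q]_S = [-11, 14, -18, 6].
Then [q]_U = Q [q]_D = [24, -30, -6, -48].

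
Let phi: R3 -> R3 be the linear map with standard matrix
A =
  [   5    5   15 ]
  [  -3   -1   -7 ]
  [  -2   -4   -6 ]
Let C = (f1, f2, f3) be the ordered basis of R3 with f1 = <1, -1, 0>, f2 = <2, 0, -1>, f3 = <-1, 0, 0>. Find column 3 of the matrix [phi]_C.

Column 3 of [phi]_C is the C-coordinate vector of phi(f3).
In standard coordinates phi(f3) = A f3 = <-5, 3, 2>.
Converting to C: <-5, 3, 2> = -3f1 - 2f2 - 2f3, so the coordinate vector is <-3, -2, -2>.

<-3, -2, -2>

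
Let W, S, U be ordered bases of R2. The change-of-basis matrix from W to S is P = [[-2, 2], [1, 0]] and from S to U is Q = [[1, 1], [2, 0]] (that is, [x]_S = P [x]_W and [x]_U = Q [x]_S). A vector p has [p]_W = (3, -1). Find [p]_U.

Composing the changes, [p]_U = Q P [p]_W.
Q P = [[-1, 2], [-4, 4]]; applying this to (3, -1) gives (-5, -16).

(-5, -16)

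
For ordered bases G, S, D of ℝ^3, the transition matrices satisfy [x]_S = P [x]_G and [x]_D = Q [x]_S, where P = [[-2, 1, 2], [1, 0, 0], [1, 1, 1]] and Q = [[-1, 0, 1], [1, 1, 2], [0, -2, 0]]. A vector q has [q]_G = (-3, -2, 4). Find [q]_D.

(-13, 7, 6)

Apply P to get S-coordinates (12, -3, -1), then Q to get D-coordinates.
The result is [q]_D = (-13, 7, 6).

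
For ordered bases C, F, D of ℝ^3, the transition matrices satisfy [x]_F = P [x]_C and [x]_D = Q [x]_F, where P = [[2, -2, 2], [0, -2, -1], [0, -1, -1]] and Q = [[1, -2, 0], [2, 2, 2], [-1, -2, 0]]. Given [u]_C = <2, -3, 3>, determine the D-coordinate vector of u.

First [u]_F = P [u]_C = <16, 3, 0>.
Then [u]_D = Q [u]_F = <10, 38, -22>.

<10, 38, -22>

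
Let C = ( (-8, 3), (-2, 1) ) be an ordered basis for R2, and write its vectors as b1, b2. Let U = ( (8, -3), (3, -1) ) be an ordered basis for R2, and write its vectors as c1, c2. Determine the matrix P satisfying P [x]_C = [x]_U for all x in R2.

Column j of P is [bj]_U, since P maps C-coordinates to U-coordinates.
Expressing b1 in U: b1 = -c1 + 0·c2, so column 1 of P is (-1, 0).
Doing the same for each bj gives P = [[-1, -1], [0, 2]].

[[-1, -1], [0, 2]]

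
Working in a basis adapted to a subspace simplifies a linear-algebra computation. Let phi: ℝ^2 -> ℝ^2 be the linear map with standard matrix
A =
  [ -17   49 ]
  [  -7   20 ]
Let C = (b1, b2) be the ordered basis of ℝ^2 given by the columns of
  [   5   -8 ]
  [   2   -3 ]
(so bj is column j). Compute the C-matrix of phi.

With P the matrix whose columns are b1, b2, [phi]_C = P^(-1) A P.
Column by column: phi(b1) = A b1 = <13, 5>; its C-coordinates <1, -1> give column 1.
Continuing for each basis vector yields [phi]_C = [[1, 1], [-1, 2]].

[[1, 1], [-1, 2]]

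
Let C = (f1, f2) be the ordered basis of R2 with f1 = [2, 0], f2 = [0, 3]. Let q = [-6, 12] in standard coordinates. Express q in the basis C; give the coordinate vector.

Write q = c_1 f1 + c_2 f2 and solve for the c_i.
System: 2c_1 + 0c_2 = -6, 0c_1 + 3c_2 = 12; solving gives c_1 = -3, c_2 = 4.
Check: -3f1 + 4f2 = [-6, 12].

[-3, 4]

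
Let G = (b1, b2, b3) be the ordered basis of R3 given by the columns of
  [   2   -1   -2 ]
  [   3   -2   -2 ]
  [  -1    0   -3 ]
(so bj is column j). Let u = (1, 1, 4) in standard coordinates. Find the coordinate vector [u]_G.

Write u = c_1 b1 + ... + c_3 b3 and solve for the c_i.
Gaussian elimination on [M | u] yields c = (-1, -1, -1).
Check: -b1 - b2 - b3 = (1, 1, 4).

(-1, -1, -1)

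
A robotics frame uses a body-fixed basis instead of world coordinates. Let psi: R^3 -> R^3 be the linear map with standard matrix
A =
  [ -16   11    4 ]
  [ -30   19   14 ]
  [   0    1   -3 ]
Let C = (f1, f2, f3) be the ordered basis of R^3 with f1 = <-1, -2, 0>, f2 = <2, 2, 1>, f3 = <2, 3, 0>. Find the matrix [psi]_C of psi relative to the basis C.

Let P have columns f1, ..., f3. Then [psi]_C = P^(-1) A P.
Here det P = -1, so P^(-1) is integer; computing A P first and then P^(-1)(A P) gives [[2, 0, 3], [-2, -1, 3], [0, -2, -1]].

[[2, 0, 3], [-2, -1, 3], [0, -2, -1]]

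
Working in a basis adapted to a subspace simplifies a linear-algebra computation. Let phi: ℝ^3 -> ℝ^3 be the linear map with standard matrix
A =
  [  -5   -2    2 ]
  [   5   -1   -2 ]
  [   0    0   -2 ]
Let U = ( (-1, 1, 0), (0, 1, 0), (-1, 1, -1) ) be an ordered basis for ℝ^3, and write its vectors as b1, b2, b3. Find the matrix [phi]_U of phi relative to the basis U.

With P the matrix whose columns are b1, ..., b3, [phi]_U = P^(-1) A P.
Column by column: phi(b1) = A b1 = (3, -6, 0); its U-coordinates (-3, -3, 0) give column 1.
Continuing for each basis vector yields [phi]_U = [[-3, 2, 1], [-3, -3, -3], [0, 0, -2]].

[[-3, 2, 1], [-3, -3, -3], [0, 0, -2]]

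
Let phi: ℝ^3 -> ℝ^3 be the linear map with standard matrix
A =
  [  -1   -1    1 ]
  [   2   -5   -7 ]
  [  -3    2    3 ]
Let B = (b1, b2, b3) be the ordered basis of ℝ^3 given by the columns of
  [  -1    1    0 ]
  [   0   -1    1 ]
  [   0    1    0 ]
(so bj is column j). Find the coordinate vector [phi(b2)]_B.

[-3, -2, -2]

Compute phi(b2) = A b2 = [1, 0, -2] in standard coordinates.
Then write this in B-coordinates: solve for y in y_1 b1 + ... + y_3 b3 = [1, 0, -2].
This gives y = [-3, -2, -2], which is column 2 of [phi]_B.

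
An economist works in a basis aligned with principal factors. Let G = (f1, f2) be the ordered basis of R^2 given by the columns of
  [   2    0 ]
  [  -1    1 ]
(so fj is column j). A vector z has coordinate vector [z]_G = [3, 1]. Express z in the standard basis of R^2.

[6, -2]

By definition z = 3f1 + f2.
Summing componentwise gives [6, -2].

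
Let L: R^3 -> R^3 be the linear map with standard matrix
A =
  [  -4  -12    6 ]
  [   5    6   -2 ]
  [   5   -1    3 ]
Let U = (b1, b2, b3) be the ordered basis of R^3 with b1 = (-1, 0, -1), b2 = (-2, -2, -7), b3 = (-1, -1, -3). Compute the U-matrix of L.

The j-th column of [L]_U is [L(bj)]_U.
L(b1) = A b1 = (-2, -3, -8) = -b1 + 0·b2 + 3b3, so column 1 is (-1, 0, 3).
Repeating for b2, b3 and assembling the columns gives [[-1, 2, -3], [0, 3, 1], [3, 2, 3]].

[[-1, 2, -3], [0, 3, 1], [3, 2, 3]]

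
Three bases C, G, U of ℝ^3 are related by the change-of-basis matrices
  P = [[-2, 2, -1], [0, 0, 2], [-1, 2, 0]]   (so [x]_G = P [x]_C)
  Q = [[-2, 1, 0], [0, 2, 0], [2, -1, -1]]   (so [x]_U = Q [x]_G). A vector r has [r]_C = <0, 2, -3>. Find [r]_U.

<-20, -12, 16>

First [r]_G = P [r]_C = <7, -6, 4>.
Then [r]_U = Q [r]_G = <-20, -12, 16>.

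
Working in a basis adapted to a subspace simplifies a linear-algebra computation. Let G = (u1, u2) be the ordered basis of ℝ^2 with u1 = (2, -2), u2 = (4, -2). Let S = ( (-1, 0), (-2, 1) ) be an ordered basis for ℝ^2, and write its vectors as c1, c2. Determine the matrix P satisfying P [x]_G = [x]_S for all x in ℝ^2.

[[2, 0], [-2, -2]]

Column j of P is [uj]_S, since P maps G-coordinates to S-coordinates.
Expressing u1 in S: u1 = 2c1 - 2c2, so column 1 of P is (2, -2).
Doing the same for each uj gives P = [[2, 0], [-2, -2]].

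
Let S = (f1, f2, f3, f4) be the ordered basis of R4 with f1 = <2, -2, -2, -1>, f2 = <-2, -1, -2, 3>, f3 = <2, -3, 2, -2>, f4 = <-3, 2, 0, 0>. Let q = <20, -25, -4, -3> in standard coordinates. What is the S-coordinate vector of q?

We seek scalars with c_1 f1 + ... + c_4 f4 = q; equivalently solve M c = q where the columns of M are f1, ..., f4.
Gaussian elimination on [M | q] yields c = (3, 2, 3, -4).
Check: 3f1 + 2f2 + 3f3 - 4f4 = <20, -25, -4, -3>.

<3, 2, 3, -4>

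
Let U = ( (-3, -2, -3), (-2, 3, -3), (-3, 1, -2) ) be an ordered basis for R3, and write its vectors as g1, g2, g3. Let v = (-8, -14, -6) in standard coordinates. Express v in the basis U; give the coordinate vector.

(4, -2, 0)

Write v = c_1 g1 + ... + c_3 g3 and solve for the c_i.
Solving this 3x3 system gives c = (4, -2, 0).
Check: 4g1 - 2g2 + 0·g3 = (-8, -14, -6).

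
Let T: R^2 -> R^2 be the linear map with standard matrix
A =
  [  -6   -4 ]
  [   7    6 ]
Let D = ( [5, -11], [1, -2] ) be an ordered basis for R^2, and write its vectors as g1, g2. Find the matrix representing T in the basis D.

With P the matrix whose columns are g1, g2, [T]_D = P^(-1) A P.
Column by column: T(g1) = A g1 = [14, -31]; its D-coordinates [3, -1] give column 1.
Continuing for each basis vector yields [T]_D = [[3, 1], [-1, -3]].

[[3, 1], [-1, -3]]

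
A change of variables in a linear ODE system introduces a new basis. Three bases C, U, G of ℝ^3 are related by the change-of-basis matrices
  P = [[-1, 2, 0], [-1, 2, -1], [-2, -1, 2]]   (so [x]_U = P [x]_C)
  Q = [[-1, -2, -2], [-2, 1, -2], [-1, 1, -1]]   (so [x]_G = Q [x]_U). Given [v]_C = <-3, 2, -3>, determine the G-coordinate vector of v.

Apply P to get U-coordinates <7, 10, -2>, then Q to get G-coordinates.
The result is [v]_G = <-23, 0, 5>.

<-23, 0, 5>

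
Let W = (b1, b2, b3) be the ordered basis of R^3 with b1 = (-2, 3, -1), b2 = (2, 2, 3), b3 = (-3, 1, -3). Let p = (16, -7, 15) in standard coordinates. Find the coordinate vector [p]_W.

(-3, 2, -2)

We seek scalars with c_1 b1 + ... + c_3 b3 = p; equivalently solve M c = p where the columns of M are b1, ..., b3.
Gaussian elimination on [M | p] yields c = (-3, 2, -2).
Check: -3b1 + 2b2 - 2b3 = (16, -7, 15).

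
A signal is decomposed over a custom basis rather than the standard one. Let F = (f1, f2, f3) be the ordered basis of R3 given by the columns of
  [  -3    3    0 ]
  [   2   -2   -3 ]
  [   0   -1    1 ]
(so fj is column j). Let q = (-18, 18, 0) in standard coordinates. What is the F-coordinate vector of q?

(4, -2, -2)

[q]_F is the unique c with M c = q, where M has columns f1, ..., f3.
Row-reducing the augmented matrix [M | q] gives c = (4, -2, -2).
Check: 4f1 - 2f2 - 2f3 = (-18, 18, 0).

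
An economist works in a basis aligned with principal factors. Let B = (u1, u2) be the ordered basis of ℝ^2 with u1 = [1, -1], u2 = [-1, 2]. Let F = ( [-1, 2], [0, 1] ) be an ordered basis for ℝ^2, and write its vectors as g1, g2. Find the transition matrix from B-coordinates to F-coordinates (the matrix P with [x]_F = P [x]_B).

[[-1, 1], [1, 0]]

Take x = uj: its B-coordinates are the j-th standard unit vector, so P e_j — column j of P — equals [uj]_F.
u1 = -g1 + g2, giving column 1 = [-1, 1]; repeating for each j gives P = [[-1, 1], [1, 0]].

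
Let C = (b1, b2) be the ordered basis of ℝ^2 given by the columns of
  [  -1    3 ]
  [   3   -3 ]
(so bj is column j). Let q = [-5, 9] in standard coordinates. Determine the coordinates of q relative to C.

[2, -1]

Write q = c_1 b1 + c_2 b2 and solve for the c_i.
System: -c_1 + 3c_2 = -5, 3c_1 - 3c_2 = 9; solving gives c_1 = 2, c_2 = -1.
Check: 2b1 - b2 = [-5, 9].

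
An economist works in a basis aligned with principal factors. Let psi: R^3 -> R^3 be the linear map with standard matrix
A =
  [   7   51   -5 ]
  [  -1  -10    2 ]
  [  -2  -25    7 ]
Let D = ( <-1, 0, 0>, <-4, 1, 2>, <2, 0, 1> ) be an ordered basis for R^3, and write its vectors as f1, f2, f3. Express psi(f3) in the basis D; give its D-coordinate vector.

Compute psi(f3) = A f3 = <9, 0, 3> in standard coordinates.
Then write this in D-coordinates: solve for y in y_1 f1 + ... + y_3 f3 = <9, 0, 3>.
This gives y = <-3, 0, 3>, which is column 3 of [psi]_D.

<-3, 0, 3>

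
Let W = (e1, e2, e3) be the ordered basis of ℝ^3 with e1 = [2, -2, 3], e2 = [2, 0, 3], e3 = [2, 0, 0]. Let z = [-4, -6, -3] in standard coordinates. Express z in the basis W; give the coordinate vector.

[3, -4, -1]

We seek scalars with c_1 e1 + ... + c_3 e3 = z; equivalently solve M c = z where the columns of M are e1, ..., e3.
Row-reducing the augmented matrix [M | z] gives c = (3, -4, -1).
Check: 3e1 - 4e2 - e3 = [-4, -6, -3].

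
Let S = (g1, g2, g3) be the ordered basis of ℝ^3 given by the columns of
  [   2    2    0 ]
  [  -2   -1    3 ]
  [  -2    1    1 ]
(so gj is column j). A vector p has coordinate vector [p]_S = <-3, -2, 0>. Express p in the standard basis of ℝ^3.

The coordinates say p = -3g1 - 2g2 + 0·g3; adding the scaled basis vectors gives <-10, 8, 4>.

<-10, 8, 4>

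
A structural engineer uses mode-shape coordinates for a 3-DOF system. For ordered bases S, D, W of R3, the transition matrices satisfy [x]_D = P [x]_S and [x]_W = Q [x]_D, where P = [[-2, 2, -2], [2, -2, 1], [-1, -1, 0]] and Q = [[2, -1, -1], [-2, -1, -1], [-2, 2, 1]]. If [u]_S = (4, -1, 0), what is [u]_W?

(-27, 13, 37)

Apply P to get D-coordinates (-10, 10, -3), then Q to get W-coordinates.
The result is [u]_W = (-27, 13, 37).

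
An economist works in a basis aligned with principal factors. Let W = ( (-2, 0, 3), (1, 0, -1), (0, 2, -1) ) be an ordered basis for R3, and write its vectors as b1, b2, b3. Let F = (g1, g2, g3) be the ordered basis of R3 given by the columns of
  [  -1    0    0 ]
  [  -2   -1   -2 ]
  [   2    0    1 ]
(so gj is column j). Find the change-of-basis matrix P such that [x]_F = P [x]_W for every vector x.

Take x = bj: its W-coordinates are the j-th standard unit vector, so P e_j — column j of P — equals [bj]_F.
b1 = 2g1 - 2g2 - g3, giving column 1 = (2, -2, -1); repeating for each j gives P = [[2, -1, 0], [-2, 0, 0], [-1, 1, -1]].

[[2, -1, 0], [-2, 0, 0], [-1, 1, -1]]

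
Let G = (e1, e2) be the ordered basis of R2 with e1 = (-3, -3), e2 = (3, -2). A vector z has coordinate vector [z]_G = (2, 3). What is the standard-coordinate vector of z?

z = M [z]_G, where M has columns e1, e2.
Carrying out the matrix-vector product, z = (3, -12).

(3, -12)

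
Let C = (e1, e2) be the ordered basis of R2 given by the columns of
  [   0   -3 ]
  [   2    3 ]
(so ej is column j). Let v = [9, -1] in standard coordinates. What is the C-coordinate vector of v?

[4, -3]

[v]_C is the unique c with M c = v, where M has columns e1, e2.
System: 0c_1 - 3c_2 = 9, 2c_1 + 3c_2 = -1; solving gives c_1 = 4, c_2 = -3.
Check: 4e1 - 3e2 = [9, -1].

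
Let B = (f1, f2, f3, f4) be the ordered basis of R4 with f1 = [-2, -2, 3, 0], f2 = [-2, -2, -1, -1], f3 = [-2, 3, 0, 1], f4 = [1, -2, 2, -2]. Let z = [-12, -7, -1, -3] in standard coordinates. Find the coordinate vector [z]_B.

We seek scalars with c_1 f1 + ... + c_4 f4 = z; equivalently solve M c = z where the columns of M are f1, ..., f4.
Row-reducing the augmented matrix [M | z] gives c = (1, 4, 1, 0).
Check: f1 + 4f2 + f3 + 0·f4 = [-12, -7, -1, -3].

[1, 4, 1, 0]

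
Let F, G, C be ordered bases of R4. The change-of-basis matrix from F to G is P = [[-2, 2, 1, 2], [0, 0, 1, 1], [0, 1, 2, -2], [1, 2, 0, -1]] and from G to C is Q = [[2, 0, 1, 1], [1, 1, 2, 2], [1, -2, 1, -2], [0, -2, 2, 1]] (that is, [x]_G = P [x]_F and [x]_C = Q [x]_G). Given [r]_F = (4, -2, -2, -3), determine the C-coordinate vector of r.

First [r]_G = P [r]_F = (-20, -5, 0, 3).
Then [r]_C = Q [r]_G = (-37, -19, -16, 13).

(-37, -19, -16, 13)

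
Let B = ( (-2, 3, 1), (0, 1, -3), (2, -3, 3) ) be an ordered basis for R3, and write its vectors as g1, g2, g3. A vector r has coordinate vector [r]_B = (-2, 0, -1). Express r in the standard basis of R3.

r = M [r]_B, where M has columns g1, ..., g3.
Carrying out the matrix-vector product, r = (2, -3, -5).

(2, -3, -5)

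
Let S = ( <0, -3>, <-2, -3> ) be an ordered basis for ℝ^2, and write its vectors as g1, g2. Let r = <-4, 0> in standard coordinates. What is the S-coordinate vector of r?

Write r = c_1 g1 + c_2 g2 and solve for the c_i.
System: 0c_1 - 2c_2 = -4, -3c_1 - 3c_2 = 0; solving gives c_1 = -2, c_2 = 2.
Check: -2g1 + 2g2 = <-4, 0>.

<-2, 2>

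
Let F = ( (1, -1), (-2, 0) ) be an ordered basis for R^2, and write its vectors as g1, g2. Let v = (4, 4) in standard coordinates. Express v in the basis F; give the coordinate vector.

(-4, -4)

Write v = c_1 g1 + c_2 g2 and solve for the c_i.
System: c_1 - 2c_2 = 4, -c_1 + 0c_2 = 4; solving gives c_1 = -4, c_2 = -4.
Check: -4g1 - 4g2 = (4, 4).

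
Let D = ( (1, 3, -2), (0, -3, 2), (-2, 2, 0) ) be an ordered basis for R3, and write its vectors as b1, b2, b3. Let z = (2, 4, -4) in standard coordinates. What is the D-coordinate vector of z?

(0, -2, -1)

[z]_D is the unique c with M c = z, where M has columns b1, ..., b3.
Gaussian elimination on [M | z] yields c = (0, -2, -1).
Check: 0·b1 - 2b2 - b3 = (2, 4, -4).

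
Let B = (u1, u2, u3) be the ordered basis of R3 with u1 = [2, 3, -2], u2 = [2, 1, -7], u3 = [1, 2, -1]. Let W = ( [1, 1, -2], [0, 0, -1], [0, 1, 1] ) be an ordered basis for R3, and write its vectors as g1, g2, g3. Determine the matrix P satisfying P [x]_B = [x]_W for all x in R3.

[[2, 2, 1], [-1, 2, 0], [1, -1, 1]]

Let M have columns uj and N have columns gj. Then for every x, N [x]_W = x = M [x]_B, so P = N^(-1) M.
Since det N = 1, N^(-1) has integer entries; multiplying gives P = [[2, 2, 1], [-1, 2, 0], [1, -1, 1]].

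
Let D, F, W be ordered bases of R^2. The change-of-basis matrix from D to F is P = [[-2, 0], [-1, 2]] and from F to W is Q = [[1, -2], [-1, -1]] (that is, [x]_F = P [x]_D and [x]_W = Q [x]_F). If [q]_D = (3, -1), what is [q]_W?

Apply P to get F-coordinates (-6, -5), then Q to get W-coordinates.
The result is [q]_W = (4, 11).

(4, 11)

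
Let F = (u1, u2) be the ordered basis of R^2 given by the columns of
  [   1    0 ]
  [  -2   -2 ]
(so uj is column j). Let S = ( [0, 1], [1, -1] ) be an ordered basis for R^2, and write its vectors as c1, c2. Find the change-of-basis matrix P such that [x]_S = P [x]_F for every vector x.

Let M have columns uj and N have columns cj. Then for every x, N [x]_S = x = M [x]_F, so P = N^(-1) M.
Since det N = -1, N^(-1) has integer entries; multiplying gives P = [[-1, -2], [1, 0]].

[[-1, -2], [1, 0]]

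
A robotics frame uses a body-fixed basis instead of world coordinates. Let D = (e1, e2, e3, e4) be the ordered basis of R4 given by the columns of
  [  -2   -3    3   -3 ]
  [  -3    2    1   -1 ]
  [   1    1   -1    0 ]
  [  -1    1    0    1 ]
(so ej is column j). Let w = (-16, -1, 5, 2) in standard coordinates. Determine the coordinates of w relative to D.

Write w = c_1 e1 + ... + c_4 e4 and solve for the c_i.
Row-reducing the augmented matrix [M | w] gives c = (2, 3, 0, 1).
Check: 2e1 + 3e2 + 0·e3 + e4 = (-16, -1, 5, 2).

(2, 3, 0, 1)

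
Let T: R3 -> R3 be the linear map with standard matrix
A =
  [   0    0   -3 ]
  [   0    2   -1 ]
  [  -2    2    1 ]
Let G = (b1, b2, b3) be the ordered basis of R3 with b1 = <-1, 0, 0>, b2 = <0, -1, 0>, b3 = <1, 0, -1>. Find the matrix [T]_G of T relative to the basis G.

[[-2, 2, 0], [0, 2, -1], [-2, 2, 3]]

The j-th column of [T]_G is [T(bj)]_G.
T(b1) = A b1 = <0, 0, 2> = -2b1 + 0·b2 - 2b3, so column 1 is <-2, 0, -2>.
Repeating for b2, b3 and assembling the columns gives [[-2, 2, 0], [0, 2, -1], [-2, 2, 3]].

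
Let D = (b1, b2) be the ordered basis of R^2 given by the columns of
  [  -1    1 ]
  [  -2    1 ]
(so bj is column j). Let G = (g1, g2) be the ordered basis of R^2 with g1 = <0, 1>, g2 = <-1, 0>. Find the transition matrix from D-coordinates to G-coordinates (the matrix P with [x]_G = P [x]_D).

[[-2, 1], [1, -1]]

Take x = bj: its D-coordinates are the j-th standard unit vector, so P e_j — column j of P — equals [bj]_G.
b1 = -2g1 + g2, giving column 1 = <-2, 1>; repeating for each j gives P = [[-2, 1], [1, -1]].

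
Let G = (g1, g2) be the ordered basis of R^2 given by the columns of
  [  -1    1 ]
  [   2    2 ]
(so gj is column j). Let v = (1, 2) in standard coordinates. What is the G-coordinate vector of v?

(0, 1)

[v]_G is the unique c with M c = v, where M has columns g1, g2.
System: -c_1 + c_2 = 1, 2c_1 + 2c_2 = 2; solving gives c_1 = 0, c_2 = 1.
Check: 0·g1 + g2 = (1, 2).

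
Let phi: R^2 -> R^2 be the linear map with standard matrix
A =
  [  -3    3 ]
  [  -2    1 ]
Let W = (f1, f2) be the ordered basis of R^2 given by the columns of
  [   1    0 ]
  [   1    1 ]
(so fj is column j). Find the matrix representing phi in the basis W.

[[0, 3], [-1, -2]]

The j-th column of [phi]_W is [phi(fj)]_W.
phi(f1) = A f1 = (0, -1) = 0·f1 - f2, so column 1 is (0, -1).
Repeating for f2 and assembling the columns gives [[0, 3], [-1, -2]].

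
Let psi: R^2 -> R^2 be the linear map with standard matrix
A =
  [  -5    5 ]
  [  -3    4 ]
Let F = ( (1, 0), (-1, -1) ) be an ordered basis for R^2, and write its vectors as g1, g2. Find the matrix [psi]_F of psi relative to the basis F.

[[-2, 1], [3, 1]]

Let P have columns g1, g2. Then [psi]_F = P^(-1) A P.
Here det P = -1, so P^(-1) is integer; computing A P first and then P^(-1)(A P) gives [[-2, 1], [3, 1]].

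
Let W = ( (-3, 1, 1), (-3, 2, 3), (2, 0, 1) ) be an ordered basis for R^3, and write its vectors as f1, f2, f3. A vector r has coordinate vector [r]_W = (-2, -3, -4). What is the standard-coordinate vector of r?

(7, -8, -15)

By definition r = -2f1 - 3f2 - 4f3.
Summing componentwise gives (7, -8, -15).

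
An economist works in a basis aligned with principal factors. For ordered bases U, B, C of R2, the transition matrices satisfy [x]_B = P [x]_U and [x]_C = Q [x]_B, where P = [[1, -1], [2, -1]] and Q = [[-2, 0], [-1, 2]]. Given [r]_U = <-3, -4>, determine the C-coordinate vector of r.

Apply P to get B-coordinates <1, -2>, then Q to get C-coordinates.
The result is [r]_C = <-2, -5>.

<-2, -5>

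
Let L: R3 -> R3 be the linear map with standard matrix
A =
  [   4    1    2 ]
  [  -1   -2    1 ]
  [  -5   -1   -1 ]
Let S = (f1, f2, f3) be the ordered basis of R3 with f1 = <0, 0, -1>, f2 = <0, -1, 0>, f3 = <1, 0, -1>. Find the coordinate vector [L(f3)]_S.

Column 3 of [L]_S is the S-coordinate vector of L(f3).
In standard coordinates L(f3) = A f3 = <2, -2, -4>.
Converting to S: <2, -2, -4> = 2f1 + 2f2 + 2f3, so the coordinate vector is <2, 2, 2>.

<2, 2, 2>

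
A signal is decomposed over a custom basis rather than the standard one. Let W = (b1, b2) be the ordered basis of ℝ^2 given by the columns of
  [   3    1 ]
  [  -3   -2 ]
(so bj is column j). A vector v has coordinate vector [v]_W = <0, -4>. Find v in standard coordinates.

The coordinates say v = 0·b1 - 4b2; adding the scaled basis vectors gives <-4, 8>.

<-4, 8>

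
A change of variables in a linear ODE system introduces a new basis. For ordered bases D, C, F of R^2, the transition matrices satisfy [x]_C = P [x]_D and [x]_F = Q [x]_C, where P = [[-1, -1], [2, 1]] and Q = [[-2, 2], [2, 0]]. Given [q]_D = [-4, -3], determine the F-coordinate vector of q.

[-36, 14]

Composing the changes, [q]_F = Q P [q]_D.
Q P = [[6, 4], [-2, -2]]; applying this to [-4, -3] gives [-36, 14].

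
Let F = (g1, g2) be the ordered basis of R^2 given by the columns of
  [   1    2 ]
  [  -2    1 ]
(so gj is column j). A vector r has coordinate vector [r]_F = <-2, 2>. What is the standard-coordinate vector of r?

<2, 6>

By definition r = -2g1 + 2g2.
Summing componentwise gives <2, 6>.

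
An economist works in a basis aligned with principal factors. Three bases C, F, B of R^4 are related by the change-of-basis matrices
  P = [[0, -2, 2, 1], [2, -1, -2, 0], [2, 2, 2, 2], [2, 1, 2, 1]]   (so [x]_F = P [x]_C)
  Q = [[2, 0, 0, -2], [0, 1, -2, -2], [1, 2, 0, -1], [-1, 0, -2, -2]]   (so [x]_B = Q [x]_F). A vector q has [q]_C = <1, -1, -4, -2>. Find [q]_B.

<2, 53, 23, 50>

Apply P to get F-coordinates <-8, 11, -12, -9>, then Q to get B-coordinates.
The result is [q]_B = <2, 53, 23, 50>.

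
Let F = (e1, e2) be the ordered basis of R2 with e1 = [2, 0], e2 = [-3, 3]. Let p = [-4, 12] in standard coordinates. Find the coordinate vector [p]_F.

[4, 4]

We seek scalars with c_1 e1 + c_2 e2 = p; equivalently solve M c = p where the columns of M are e1, e2.
System: 2c_1 - 3c_2 = -4, 0c_1 + 3c_2 = 12; solving gives c_1 = 4, c_2 = 4.
Check: 4e1 + 4e2 = [-4, 12].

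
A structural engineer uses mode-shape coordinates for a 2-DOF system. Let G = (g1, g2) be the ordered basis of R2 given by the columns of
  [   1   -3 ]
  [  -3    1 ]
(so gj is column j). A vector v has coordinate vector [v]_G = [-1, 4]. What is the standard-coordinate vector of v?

The coordinates say v = -g1 + 4g2; adding the scaled basis vectors gives [-13, 7].

[-13, 7]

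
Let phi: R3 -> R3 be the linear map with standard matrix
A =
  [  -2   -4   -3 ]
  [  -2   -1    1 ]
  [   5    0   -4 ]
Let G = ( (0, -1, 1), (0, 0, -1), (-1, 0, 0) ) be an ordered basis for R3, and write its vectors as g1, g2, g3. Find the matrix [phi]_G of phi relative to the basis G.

[[-2, 1, -2], [2, -3, 3], [-1, -3, -2]]

The j-th column of [phi]_G is [phi(gj)]_G.
phi(g1) = A g1 = (1, 2, -4) = -2g1 + 2g2 - g3, so column 1 is (-2, 2, -1).
Repeating for g2, g3 and assembling the columns gives [[-2, 1, -2], [2, -3, 3], [-1, -3, -2]].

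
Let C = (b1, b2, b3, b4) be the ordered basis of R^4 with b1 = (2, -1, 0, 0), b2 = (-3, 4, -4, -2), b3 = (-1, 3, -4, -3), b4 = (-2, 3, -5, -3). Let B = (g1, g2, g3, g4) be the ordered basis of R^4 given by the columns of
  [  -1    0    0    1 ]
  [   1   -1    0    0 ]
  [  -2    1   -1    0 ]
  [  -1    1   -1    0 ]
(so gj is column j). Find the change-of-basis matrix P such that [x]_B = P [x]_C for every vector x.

Column j of P is [bj]_B, since P maps C-coordinates to B-coordinates.
Expressing b1 in B: b1 = 0·g1 + g2 + g3 + 2g4, so column 1 of P is (0, 1, 1, 2).
Doing the same for each bj gives P = [[0, 2, 1, 2], [1, -2, -2, -1], [1, -2, 0, 0], [2, -1, 0, 0]].

[[0, 2, 1, 2], [1, -2, -2, -1], [1, -2, 0, 0], [2, -1, 0, 0]]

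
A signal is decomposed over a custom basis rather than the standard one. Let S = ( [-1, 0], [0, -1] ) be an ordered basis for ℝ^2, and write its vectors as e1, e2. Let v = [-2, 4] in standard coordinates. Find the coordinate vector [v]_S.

[2, -4]

[v]_S is the unique c with M c = v, where M has columns e1, e2.
System: -c_1 + 0c_2 = -2, 0c_1 - c_2 = 4; solving gives c_1 = 2, c_2 = -4.
Check: 2e1 - 4e2 = [-2, 4].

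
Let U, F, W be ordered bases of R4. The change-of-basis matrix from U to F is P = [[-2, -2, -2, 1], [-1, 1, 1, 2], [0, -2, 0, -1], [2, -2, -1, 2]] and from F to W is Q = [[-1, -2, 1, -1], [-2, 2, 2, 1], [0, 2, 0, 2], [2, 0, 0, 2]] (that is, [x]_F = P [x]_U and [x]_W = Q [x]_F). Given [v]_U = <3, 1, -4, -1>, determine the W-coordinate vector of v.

<10, -10, -4, 10>

Apply P to get F-coordinates <-1, -8, -1, 6>, then Q to get W-coordinates.
The result is [v]_W = <10, -10, -4, 10>.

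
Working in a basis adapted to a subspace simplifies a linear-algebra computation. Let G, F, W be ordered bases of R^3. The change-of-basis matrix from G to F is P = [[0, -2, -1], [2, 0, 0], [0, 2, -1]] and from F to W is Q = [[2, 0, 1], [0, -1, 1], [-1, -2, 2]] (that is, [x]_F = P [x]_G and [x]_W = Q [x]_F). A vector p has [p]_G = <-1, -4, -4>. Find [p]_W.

First [p]_F = P [p]_G = <12, -2, -4>.
Then [p]_W = Q [p]_F = <20, -2, -16>.

<20, -2, -16>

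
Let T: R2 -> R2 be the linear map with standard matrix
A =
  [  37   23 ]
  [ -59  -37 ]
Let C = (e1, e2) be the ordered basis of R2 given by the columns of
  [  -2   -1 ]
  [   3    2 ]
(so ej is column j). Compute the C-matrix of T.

Let P have columns e1, e2. Then [T]_C = P^(-1) A P.
Here det P = -1, so P^(-1) is integer; computing A P first and then P^(-1)(A P) gives [[3, -3], [-1, -3]].

[[3, -3], [-1, -3]]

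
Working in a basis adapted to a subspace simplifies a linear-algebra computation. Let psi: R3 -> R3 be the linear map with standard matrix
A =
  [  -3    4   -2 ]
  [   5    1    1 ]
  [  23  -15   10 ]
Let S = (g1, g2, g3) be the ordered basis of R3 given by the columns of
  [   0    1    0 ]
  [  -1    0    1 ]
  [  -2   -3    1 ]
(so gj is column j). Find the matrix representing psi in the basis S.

The j-th column of [psi]_S is [psi(gj)]_S.
psi(g1) = A g1 = <0, -3, -5> = 2g1 + 0·g2 - g3, so column 1 is <2, 0, -1>.
Repeating for g2, g3 and assembling the columns gives [[2, 0, 1], [0, 3, 2], [-1, 2, 3]].

[[2, 0, 1], [0, 3, 2], [-1, 2, 3]]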